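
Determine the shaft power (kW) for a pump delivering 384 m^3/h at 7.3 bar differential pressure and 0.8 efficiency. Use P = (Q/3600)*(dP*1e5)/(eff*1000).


Q = 384 / 3600 = 0.106667 m^3/s
P = 0.106667 * (7.3 * 1e5) / 0.8 / 1000 = 97.33

97.33 kW


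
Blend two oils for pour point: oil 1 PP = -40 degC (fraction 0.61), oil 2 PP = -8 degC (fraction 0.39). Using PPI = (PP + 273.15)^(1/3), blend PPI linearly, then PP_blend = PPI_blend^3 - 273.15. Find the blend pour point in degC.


PPI_1 = (-40 + 273.15)^(1/3) = 6.15477
PPI_2 = (-8 + 273.15)^(1/3) = 6.42437
PPI_blend = 0.61 * 6.15477 + 0.39 * 6.42437 = 6.259914
PP_blend = 6.259914^3 - 273.15 = 245.3043 - 273.15 = -27.85

-27.85 degC


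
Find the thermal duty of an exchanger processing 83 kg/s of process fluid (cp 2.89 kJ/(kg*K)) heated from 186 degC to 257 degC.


Q = m_dot * cp * delta_T
delta_T = 257 - 186 = 71 K
Q = 83 * 2.89 * 71
= 239.87 * 71
= 17030.77 kW

17030.77 kW


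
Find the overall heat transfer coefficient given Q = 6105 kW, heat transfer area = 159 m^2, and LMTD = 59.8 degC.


From Q = U*A*LMTD, U = Q / (A * LMTD)
U = 6105 / (159 * 59.8) = 6105 / 9508.2 = 0.6421

0.6421 kW/(m^2*K)


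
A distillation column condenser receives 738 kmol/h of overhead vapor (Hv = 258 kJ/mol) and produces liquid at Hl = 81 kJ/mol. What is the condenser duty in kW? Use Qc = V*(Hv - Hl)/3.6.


Qc = 738 * (258 - 81) / 3.6 = 738 * 177 / 3.6 = 36280

36280 kW


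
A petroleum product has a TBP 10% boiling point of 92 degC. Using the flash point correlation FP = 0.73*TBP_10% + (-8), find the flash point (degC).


FP = 0.73 * 92 + (-8) = 59.16

59.16 degC


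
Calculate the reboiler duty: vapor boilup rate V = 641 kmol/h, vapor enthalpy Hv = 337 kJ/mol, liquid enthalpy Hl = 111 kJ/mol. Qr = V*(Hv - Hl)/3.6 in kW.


Qr = 641 * (337 - 111) / 3.6 = 641 * 226 / 3.6 = 40240

40240 kW


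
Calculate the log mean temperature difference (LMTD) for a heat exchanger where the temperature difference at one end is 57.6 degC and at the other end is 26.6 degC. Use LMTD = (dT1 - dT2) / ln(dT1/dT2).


LMTD = (dT1 - dT2) / ln(dT1/dT2)
= (57.6 - 26.6) / ln(57.6 / 26.6) = 31 / 0.772611 = 40.12

40.12 degC


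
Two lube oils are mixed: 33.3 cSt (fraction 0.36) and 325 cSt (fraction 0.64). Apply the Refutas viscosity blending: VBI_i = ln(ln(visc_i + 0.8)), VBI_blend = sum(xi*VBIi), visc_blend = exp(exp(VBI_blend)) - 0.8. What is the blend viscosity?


Refutas method: VBN_i = 14.534*ln(ln(visc_i + 0.8)) + 10.975, blended linearly by mass fraction; since VBN is linear in VBI_i = ln(ln(visc_i + 0.8)) and the fractions sum to 1, blend VBI directly: visc = exp(exp(VBI_blend)) - 0.8
VBI_1 = ln(ln(33.3 + 0.8)) = 1.2611
VBI_2 = ln(ln(325 + 0.8)) = 1.75549
VBI_blend = 0.36 * 1.2611 + 0.64 * 1.75549 = 1.57751
visc_blend = exp(exp(1.57751)) - 0.8 = 126.0

126.0 cSt


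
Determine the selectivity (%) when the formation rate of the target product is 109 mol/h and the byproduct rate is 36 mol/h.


Selectivity = desired / (desired + undesired) * 100
Total products = 109 + 36 = 145 mol/h
S = 109 / 145 * 100
= 0.7517 * 100
= 75.17 %

75.17 %


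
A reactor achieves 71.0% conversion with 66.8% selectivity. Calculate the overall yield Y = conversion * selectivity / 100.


Overall yield = conversion (%) * selectivity (%) / 100
Conversion = 71.0%, Selectivity = 66.8%
Y = 71.0 * 66.8 / 100
= 47.428 %

47.428 %


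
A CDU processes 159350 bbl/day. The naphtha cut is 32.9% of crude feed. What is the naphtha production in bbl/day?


Crude throughput = 159350 bbl/day
Fraction yield = 32.9%
yield = throughput * fraction / 100
yield = 159350 * 32.9 / 100 = 52426.15

52426.15 bbl/day


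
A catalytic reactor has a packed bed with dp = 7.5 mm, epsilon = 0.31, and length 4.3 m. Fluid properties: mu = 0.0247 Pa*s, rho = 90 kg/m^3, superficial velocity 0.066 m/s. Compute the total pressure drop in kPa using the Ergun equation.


dp = 7.5 mm = 0.0075 m
Viscous term = 150*0.0247*0.066*(1-0.31)^2 / (0.0075^2*0.31^3) = 69474.1
Inertial term = 1.75*90*0.066^2*(1-0.31) / (0.0075*0.31^3) = 2118.71
dP/L = 69474.1 + 2118.71 = 71592.8 Pa/m
dP = 71592.8 * 4.3 / 1000 = 307.8 kPa

307.8 kPa


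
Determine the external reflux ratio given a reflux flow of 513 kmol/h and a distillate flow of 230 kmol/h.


Reflux ratio definition: R = L / D (liquid returned / distillate withdrawn)
L = 513 kmol/h, D = 230 kmol/h
R = 513 / 230 = 2.230

2.230


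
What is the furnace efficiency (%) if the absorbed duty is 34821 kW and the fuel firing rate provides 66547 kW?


Furnace efficiency = Q_absorbed / Q_fuel * 100
= 34821 / 66547 * 100 = 52.33

52.33 %


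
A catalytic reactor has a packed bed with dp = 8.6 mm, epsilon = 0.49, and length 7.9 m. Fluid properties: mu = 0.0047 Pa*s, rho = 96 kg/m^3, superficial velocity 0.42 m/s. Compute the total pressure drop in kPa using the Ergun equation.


dp = 8.6 mm = 0.0086 m
Viscous term = 150*0.0047*0.42*(1-0.49)^2 / (0.0086^2*0.49^3) = 8851.03
Inertial term = 1.75*96*0.42^2*(1-0.49) / (0.0086*0.49^3) = 14938
dP/L = 8851.03 + 14938 = 23789 Pa/m
dP = 23789 * 7.9 / 1000 = 187.9 kPa

187.9 kPa


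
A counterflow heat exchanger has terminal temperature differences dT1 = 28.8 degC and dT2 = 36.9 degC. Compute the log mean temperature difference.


LMTD = (dT1 - dT2) / ln(dT1/dT2)
= (28.8 - 36.9) / ln(28.8 / 36.9) = -8.1 / -0.247836 = 32.68

32.68 degC


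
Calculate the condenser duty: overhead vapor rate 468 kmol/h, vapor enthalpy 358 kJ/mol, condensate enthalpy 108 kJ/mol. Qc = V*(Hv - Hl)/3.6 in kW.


Qc = 468 * (358 - 108) / 3.6 = 468 * 250 / 3.6 = 32500

32500 kW


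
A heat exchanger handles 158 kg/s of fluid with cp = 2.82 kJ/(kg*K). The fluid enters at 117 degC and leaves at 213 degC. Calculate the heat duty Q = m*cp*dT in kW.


Q = m_dot * cp * delta_T
delta_T = 213 - 117 = 96 K
Q = 158 * 2.82 * 96
= 445.56 * 96
= 42773.76 kW

42773.76 kW


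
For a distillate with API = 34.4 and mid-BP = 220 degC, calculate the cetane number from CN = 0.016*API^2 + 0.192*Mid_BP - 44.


CN = 0.016 * 34.4^2 + 0.192 * 220 - 44
CN = 18.93376 + 42.24 - 44 = 17.17376

17.17376


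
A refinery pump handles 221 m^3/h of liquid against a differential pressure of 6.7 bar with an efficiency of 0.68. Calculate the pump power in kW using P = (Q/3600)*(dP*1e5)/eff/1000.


Q = 221 / 3600 = 0.0613889 m^3/s
P = 0.0613889 * (6.7 * 1e5) / 0.68 / 1000 = 60.49

60.49 kW


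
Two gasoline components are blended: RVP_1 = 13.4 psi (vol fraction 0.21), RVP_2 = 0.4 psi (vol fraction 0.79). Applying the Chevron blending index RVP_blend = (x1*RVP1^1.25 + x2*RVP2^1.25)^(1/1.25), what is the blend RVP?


Chevron index: RVP_blend = (sum xi*RVPi^1.25)^(1/1.25)
RVP^1.25 terms: 0.21 * 13.4^1.25 + 0.79 * 0.4^1.25 = 5.63525
RVP_blend = 5.63525^(1/1.25) = 3.988

3.988 psi


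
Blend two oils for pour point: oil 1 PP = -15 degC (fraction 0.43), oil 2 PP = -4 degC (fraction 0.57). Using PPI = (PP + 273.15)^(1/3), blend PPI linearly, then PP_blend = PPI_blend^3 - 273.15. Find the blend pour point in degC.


PPI_1 = (-15 + 273.15)^(1/3) = 6.36733
PPI_2 = (-4 + 273.15)^(1/3) = 6.456514
PPI_blend = 0.43 * 6.36733 + 0.57 * 6.456514 = 6.418165
PP_blend = 6.418165^3 - 273.15 = 264.3825 - 273.15 = -8.77

-8.77 degC


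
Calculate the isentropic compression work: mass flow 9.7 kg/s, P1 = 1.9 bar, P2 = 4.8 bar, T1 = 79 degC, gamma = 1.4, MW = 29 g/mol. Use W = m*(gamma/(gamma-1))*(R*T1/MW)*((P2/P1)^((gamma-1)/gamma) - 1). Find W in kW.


Isentropic work: W = m*(gamma/(gamma-1))*(R*T1/MW)*((P2/P1)^((gamma-1)/gamma) - 1)
T1 = 79 + 273.15 = 352.15 K
Pressure ratio = 4.8 / 1.9 = 2.52632
Exponent = (1.4 - 1)/1.4 = 0.285714
(P2/P1)^exp - 1 = 2.52632^0.285714 - 1 = 0.303156
W = 9.7 * 1.4 / 0.4 * 8.314 * 352.15 / 29 * 0.303156 = 1039

1039 kW


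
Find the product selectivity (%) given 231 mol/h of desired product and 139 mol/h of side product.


Selectivity = desired / (desired + undesired) * 100
Total products = 231 + 139 = 370 mol/h
S = 231 / 370 * 100
= 0.6243 * 100
= 62.43 %

62.43 %


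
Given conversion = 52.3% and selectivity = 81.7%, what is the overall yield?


Overall yield = conversion (%) * selectivity (%) / 100
Conversion = 52.3%, Selectivity = 81.7%
Y = 52.3 * 81.7 / 100
= 42.7291 %

42.7291 %


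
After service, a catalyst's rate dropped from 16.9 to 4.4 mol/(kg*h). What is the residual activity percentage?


Activity (%) = (rate_used / rate_fresh) * 100
rate_used = 4.4, rate_fresh = 16.9
= (4.4 / 16.9) * 100
= 0.2604 * 100 = 26.04

26.04 %


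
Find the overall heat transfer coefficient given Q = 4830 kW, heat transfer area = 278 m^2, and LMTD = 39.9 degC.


From Q = U*A*LMTD, U = Q / (A * LMTD)
U = 4830 / (278 * 39.9) = 4830 / 11092.2 = 0.4354

0.4354 kW/(m^2*K)


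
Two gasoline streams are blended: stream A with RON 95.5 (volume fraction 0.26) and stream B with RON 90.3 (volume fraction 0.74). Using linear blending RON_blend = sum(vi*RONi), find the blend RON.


Linear blending: RON_blend = sum(vi * RONi)
Contribution 1: 0.26 * 95.5 = 24.83
Contribution 2: 0.74 * 90.3 = 66.822
RON_blend = 24.83 + 66.822 = 91.652

91.652


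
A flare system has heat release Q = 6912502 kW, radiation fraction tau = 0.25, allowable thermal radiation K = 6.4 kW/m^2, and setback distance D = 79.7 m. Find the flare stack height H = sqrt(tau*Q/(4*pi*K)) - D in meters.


tau*Q/(4*pi*K) = 0.25 * 6912502 / (4 * pi * 6.4) = 21487.5
sqrt(21487.5) = 146.586
H = 146.586 - 79.7 = 66.89

66.89 m


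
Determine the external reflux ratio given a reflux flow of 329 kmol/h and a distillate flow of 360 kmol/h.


Reflux ratio definition: R = L / D (liquid returned / distillate withdrawn)
L = 329 kmol/h, D = 360 kmol/h
R = 329 / 360 = 0.9139

0.9139


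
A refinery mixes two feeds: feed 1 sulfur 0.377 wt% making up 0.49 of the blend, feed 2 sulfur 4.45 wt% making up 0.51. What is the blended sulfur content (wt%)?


Linear sulfur blending: S_blend = x1*S1 + x2*S2
Contribution 1: 0.49 * 0.377 = 0.18473 wt%
Contribution 2: 0.51 * 4.45 = 2.2695 wt%
S_blend = 0.18473 + 2.2695 = 2.45423

2.45423 wt%


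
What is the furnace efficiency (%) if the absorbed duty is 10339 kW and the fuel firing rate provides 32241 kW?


Furnace efficiency = Q_absorbed / Q_fuel * 100
= 10339 / 32241 * 100 = 32.07

32.07 %


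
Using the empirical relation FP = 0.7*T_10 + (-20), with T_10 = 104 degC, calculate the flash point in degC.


FP = 0.7 * 104 + (-20) = 52.8

52.8 degC


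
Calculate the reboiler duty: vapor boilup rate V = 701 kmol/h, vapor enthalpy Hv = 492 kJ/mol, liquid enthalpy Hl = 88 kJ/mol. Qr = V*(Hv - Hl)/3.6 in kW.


Qr = 701 * (492 - 88) / 3.6 = 701 * 404 / 3.6 = 78670

78670 kW


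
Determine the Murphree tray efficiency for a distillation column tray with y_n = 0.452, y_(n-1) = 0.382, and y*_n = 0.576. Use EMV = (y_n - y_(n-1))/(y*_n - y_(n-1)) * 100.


Murphree vapor efficiency: EMV = (y_n - y_(n-1)) / (y*_n - y_(n-1)) * 100
EMV = (0.452 - 0.382) / (0.576 - 0.382) * 100 = 0.07 / 0.194 * 100 = 36.08

36.08 %


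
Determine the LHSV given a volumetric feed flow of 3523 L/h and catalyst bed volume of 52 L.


LHSV = volumetric feed rate / catalyst volume
= 3523 L/h / 52 L
= 67.75 h^-1

67.75 h^-1


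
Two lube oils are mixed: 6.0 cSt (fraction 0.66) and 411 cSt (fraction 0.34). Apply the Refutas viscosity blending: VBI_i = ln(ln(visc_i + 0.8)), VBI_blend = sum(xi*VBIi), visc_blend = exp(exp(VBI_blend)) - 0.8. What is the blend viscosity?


Refutas method: VBN_i = 14.534*ln(ln(visc_i + 0.8)) + 10.975, blended linearly by mass fraction; since VBN is linear in VBI_i = ln(ln(visc_i + 0.8)) and the fractions sum to 1, blend VBI directly: visc = exp(exp(VBI_blend)) - 0.8
VBI_1 = ln(ln(6.0 + 0.8)) = 0.650721
VBI_2 = ln(ln(411 + 0.8)) = 1.79518
VBI_blend = 0.66 * 0.650721 + 0.34 * 1.79518 = 1.03984
visc_blend = exp(exp(1.03984)) - 0.8 = 16.12

16.12 cSt


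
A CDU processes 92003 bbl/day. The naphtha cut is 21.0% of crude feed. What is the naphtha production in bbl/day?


Crude throughput = 92003 bbl/day
Fraction yield = 21.0%
yield = throughput * fraction / 100
yield = 92003 * 21.0 / 100 = 19320.63

19320.63 bbl/day


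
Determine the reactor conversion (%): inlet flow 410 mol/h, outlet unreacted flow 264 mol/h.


X = (F_in - F_out) / F_in * 100
Moles reacted = 410 - 264 = 146
X = 146 / 410 * 100
= 0.3561 * 100
= 35.61 %

35.61 %


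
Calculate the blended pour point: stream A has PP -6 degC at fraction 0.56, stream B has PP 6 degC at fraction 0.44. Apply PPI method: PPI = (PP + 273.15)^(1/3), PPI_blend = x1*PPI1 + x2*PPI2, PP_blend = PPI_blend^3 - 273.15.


PPI_1 = (-6 + 273.15)^(1/3) = 6.440482
PPI_2 = (6 + 273.15)^(1/3) = 6.535506
PPI_blend = 0.56 * 6.440482 + 0.44 * 6.535506 = 6.482293
PP_blend = 6.482293^3 - 273.15 = 272.3867 - 273.15 = -0.76

-0.76 degC


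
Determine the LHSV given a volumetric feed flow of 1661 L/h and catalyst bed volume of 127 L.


LHSV = volumetric feed rate / catalyst volume
= 1661 L/h / 127 L
= 13.08 h^-1

13.08 h^-1


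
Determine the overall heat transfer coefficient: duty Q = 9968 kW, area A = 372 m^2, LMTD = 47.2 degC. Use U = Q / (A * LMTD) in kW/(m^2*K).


From Q = U*A*LMTD, U = Q / (A * LMTD)
U = 9968 / (372 * 47.2) = 9968 / 17558.4 = 0.5677

0.5677 kW/(m^2*K)


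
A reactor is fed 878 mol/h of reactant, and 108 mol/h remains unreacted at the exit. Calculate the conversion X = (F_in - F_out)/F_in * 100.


X = (F_in - F_out) / F_in * 100
Moles reacted = 878 - 108 = 770
X = 770 / 878 * 100
= 0.8770 * 100
= 87.70 %

87.70 %


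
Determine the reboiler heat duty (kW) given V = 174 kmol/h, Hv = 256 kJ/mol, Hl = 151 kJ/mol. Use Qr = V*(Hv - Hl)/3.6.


Qr = 174 * (256 - 151) / 3.6 = 174 * 105 / 3.6 = 5075

5075 kW


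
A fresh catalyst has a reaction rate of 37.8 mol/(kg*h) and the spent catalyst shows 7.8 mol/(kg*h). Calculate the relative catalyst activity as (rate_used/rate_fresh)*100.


Activity (%) = (rate_used / rate_fresh) * 100
rate_used = 7.8, rate_fresh = 37.8
= (7.8 / 37.8) * 100
= 0.2063 * 100 = 20.63

20.63 %


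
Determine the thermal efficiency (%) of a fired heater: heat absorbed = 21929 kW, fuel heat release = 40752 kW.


Furnace efficiency = Q_absorbed / Q_fuel * 100
= 21929 / 40752 * 100 = 53.81

53.81 %


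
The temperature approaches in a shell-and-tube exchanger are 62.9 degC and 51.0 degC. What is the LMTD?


LMTD = (dT1 - dT2) / ln(dT1/dT2)
= (62.9 - 51.0) / ln(62.9 / 51.0) = 11.9 / 0.209721 = 56.74

56.74 degC


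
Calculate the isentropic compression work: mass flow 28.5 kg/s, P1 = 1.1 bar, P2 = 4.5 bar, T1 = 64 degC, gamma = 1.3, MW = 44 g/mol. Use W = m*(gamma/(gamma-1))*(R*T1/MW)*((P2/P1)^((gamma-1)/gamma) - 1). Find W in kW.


Isentropic work: W = m*(gamma/(gamma-1))*(R*T1/MW)*((P2/P1)^((gamma-1)/gamma) - 1)
T1 = 64 + 273.15 = 337.15 K
Pressure ratio = 4.5 / 1.1 = 4.09091
Exponent = (1.3 - 1)/1.3 = 0.230769
(P2/P1)^exp - 1 = 4.09091^0.230769 - 1 = 0.384169
W = 28.5 * 1.3 / 0.3 * 8.314 * 337.15 / 44 * 0.384169 = 3023

3023 kW


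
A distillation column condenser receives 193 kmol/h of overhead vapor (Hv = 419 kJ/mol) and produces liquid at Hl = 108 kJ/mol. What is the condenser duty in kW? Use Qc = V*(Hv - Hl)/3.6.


Qc = 193 * (419 - 108) / 3.6 = 193 * 311 / 3.6 = 16670

16670 kW


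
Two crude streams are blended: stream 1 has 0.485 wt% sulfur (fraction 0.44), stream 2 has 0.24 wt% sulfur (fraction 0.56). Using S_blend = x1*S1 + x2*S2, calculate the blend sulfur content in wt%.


Linear sulfur blending: S_blend = x1*S1 + x2*S2
Contribution 1: 0.44 * 0.485 = 0.2134 wt%
Contribution 2: 0.56 * 0.24 = 0.1344 wt%
S_blend = 0.2134 + 0.1344 = 0.3478

0.3478 wt%


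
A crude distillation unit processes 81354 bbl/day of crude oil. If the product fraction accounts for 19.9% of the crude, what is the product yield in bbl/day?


Crude throughput = 81354 bbl/day
Fraction yield = 19.9%
yield = throughput * fraction / 100
yield = 81354 * 19.9 / 100 = 16189.446

16189.446 bbl/day


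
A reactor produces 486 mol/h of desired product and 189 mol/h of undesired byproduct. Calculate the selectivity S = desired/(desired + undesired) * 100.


Selectivity = desired / (desired + undesired) * 100
Total products = 486 + 189 = 675 mol/h
S = 486 / 675 * 100
= 0.7200 * 100
= 72.00 %

72.00 %


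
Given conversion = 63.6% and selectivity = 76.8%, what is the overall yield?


Overall yield = conversion (%) * selectivity (%) / 100
Conversion = 63.6%, Selectivity = 76.8%
Y = 63.6 * 76.8 / 100
= 48.8448 %

48.8448 %


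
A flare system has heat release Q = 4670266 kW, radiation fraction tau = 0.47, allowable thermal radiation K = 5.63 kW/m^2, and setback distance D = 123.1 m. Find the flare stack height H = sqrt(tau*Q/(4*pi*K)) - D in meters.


tau*Q/(4*pi*K) = 0.47 * 4670266 / (4 * pi * 5.63) = 31025.7
sqrt(31025.7) = 176.141
H = 176.141 - 123.1 = 53.04

53.04 m


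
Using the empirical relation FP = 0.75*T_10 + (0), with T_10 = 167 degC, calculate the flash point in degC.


FP = 0.75 * 167 + (0) = 125.25

125.25 degC


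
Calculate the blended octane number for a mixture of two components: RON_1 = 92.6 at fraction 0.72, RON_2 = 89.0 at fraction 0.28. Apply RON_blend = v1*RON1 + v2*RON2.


Linear blending: RON_blend = sum(vi * RONi)
Contribution 1: 0.72 * 92.6 = 66.672
Contribution 2: 0.28 * 89.0 = 24.92
RON_blend = 66.672 + 24.92 = 91.592

91.592


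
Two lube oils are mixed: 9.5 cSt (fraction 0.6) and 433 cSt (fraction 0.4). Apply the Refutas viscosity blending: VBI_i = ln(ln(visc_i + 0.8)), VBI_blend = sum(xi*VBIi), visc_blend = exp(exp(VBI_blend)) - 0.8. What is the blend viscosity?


Refutas method: VBN_i = 14.534*ln(ln(visc_i + 0.8)) + 10.975, blended linearly by mass fraction; since VBN is linear in VBI_i = ln(ln(visc_i + 0.8)) and the fractions sum to 1, blend VBI directly: visc = exp(exp(VBI_blend)) - 0.8
VBI_1 = ln(ln(9.5 + 0.8)) = 0.846788
VBI_2 = ln(ln(433 + 0.8)) = 1.80378
VBI_blend = 0.6 * 0.846788 + 0.4 * 1.80378 = 1.22958
visc_blend = exp(exp(1.22958)) - 0.8 = 29.76

29.76 cSt


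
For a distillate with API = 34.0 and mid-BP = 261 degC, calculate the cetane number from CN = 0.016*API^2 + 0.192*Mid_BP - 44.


CN = 0.016 * 34.0^2 + 0.192 * 261 - 44
CN = 18.496 + 50.112 - 44 = 24.608

24.608


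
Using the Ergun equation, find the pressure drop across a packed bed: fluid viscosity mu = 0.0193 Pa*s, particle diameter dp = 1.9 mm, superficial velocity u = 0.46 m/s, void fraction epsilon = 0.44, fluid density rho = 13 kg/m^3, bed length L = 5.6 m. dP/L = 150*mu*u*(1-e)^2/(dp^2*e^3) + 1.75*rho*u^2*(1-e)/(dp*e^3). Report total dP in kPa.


dp = 1.9 mm = 0.0019 m
Viscous term = 150*0.0193*0.46*(1-0.44)^2 / (0.0019^2*0.44^3) = 1358050
Inertial term = 1.75*13*0.46^2*(1-0.44) / (0.0019*0.44^3) = 16656.1
dP/L = 1358050 + 16656.1 = 1374710 Pa/m
dP = 1374710 * 5.6 / 1000 = 7698 kPa

7698 kPa


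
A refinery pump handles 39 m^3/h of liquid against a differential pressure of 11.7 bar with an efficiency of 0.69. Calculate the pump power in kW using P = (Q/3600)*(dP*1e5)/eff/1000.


Q = 39 / 3600 = 0.0108333 m^3/s
P = 0.0108333 * (11.7 * 1e5) / 0.69 / 1000 = 18.37

18.37 kW


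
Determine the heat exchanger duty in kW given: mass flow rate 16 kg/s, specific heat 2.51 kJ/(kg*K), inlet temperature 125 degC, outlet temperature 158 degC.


Q = m_dot * cp * delta_T
delta_T = 158 - 125 = 33 K
Q = 16 * 2.51 * 33
= 40.16 * 33
= 1325.28 kW

1325.28 kW


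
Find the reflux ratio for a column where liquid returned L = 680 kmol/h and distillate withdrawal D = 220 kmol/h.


Reflux ratio definition: R = L / D (liquid returned / distillate withdrawn)
L = 680 kmol/h, D = 220 kmol/h
R = 680 / 220 = 3.091

3.091


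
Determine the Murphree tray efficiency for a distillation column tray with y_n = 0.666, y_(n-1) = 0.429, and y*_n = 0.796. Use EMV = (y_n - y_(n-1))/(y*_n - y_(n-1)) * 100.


Murphree vapor efficiency: EMV = (y_n - y_(n-1)) / (y*_n - y_(n-1)) * 100
EMV = (0.666 - 0.429) / (0.796 - 0.429) * 100 = 0.237 / 0.367 * 100 = 64.58

64.58 %


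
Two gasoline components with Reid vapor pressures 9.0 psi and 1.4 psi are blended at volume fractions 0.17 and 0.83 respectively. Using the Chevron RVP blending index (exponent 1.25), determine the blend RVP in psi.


Chevron index: RVP_blend = (sum xi*RVPi^1.25)^(1/1.25)
RVP^1.25 terms: 0.17 * 9.0^1.25 + 0.83 * 1.4^1.25 = 3.91401
RVP_blend = 3.91401^(1/1.25) = 2.979

2.979 psi


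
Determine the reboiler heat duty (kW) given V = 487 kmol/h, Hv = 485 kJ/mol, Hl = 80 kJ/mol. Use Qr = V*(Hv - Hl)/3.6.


Qr = 487 * (485 - 80) / 3.6 = 487 * 405 / 3.6 = 54790

54790 kW


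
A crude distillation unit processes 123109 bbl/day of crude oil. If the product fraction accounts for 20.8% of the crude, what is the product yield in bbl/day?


Crude throughput = 123109 bbl/day
Fraction yield = 20.8%
yield = throughput * fraction / 100
yield = 123109 * 20.8 / 100 = 25606.672

25606.672 bbl/day


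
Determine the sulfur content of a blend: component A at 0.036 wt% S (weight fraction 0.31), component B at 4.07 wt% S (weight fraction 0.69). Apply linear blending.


Linear sulfur blending: S_blend = x1*S1 + x2*S2
Contribution 1: 0.31 * 0.036 = 0.01116 wt%
Contribution 2: 0.69 * 4.07 = 2.8083 wt%
S_blend = 0.01116 + 2.8083 = 2.81946

2.81946 wt%


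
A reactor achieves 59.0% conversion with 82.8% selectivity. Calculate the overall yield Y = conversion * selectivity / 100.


Overall yield = conversion (%) * selectivity (%) / 100
Conversion = 59.0%, Selectivity = 82.8%
Y = 59.0 * 82.8 / 100
= 48.852 %

48.852 %


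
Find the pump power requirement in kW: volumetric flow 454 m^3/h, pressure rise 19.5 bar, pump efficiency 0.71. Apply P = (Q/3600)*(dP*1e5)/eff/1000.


Q = 454 / 3600 = 0.126111 m^3/s
P = 0.126111 * (19.5 * 1e5) / 0.71 / 1000 = 346.4

346.4 kW


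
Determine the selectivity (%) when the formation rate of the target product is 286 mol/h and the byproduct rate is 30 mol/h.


Selectivity = desired / (desired + undesired) * 100
Total products = 286 + 30 = 316 mol/h
S = 286 / 316 * 100
= 0.9051 * 100
= 90.51 %

90.51 %


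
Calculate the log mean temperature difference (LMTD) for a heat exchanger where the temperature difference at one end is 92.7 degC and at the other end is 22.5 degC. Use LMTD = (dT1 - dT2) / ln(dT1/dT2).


LMTD = (dT1 - dT2) / ln(dT1/dT2)
= (92.7 - 22.5) / ln(92.7 / 22.5) = 70.2 / 1.41585 = 49.58

49.58 degC


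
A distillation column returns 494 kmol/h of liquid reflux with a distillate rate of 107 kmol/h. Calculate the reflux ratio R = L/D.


Reflux ratio definition: R = L / D (liquid returned / distillate withdrawn)
L = 494 kmol/h, D = 107 kmol/h
R = 494 / 107 = 4.617

4.617


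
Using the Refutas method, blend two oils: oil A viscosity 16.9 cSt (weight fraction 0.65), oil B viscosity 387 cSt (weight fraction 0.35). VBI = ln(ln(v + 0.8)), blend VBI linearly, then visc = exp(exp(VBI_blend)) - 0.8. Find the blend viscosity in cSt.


Refutas method: VBN_i = 14.534*ln(ln(visc_i + 0.8)) + 10.975, blended linearly by mass fraction; since VBN is linear in VBI_i = ln(ln(visc_i + 0.8)) and the fractions sum to 1, blend VBI directly: visc = exp(exp(VBI_blend)) - 0.8
VBI_1 = ln(ln(16.9 + 0.8)) = 1.05555
VBI_2 = ln(ln(387 + 0.8)) = 1.78515
VBI_blend = 0.65 * 1.05555 + 0.35 * 1.78515 = 1.31091
visc_blend = exp(exp(1.31091)) - 0.8 = 40.04

40.04 cSt


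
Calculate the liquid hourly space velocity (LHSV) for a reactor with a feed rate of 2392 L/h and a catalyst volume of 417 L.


LHSV = volumetric feed rate / catalyst volume
= 2392 L/h / 417 L
= 5.736 h^-1

5.736 h^-1


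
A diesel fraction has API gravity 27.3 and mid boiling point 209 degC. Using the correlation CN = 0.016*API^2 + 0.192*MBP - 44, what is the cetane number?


CN = 0.016 * 27.3^2 + 0.192 * 209 - 44
CN = 11.92464 + 40.128 - 44 = 8.05264

8.05264


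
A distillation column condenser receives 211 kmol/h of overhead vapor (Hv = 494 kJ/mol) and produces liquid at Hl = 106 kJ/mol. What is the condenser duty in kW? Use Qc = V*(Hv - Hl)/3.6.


Qc = 211 * (494 - 106) / 3.6 = 211 * 388 / 3.6 = 22740

22740 kW


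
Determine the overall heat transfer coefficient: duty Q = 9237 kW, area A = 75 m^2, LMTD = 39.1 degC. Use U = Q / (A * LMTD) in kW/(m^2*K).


From Q = U*A*LMTD, U = Q / (A * LMTD)
U = 9237 / (75 * 39.1) = 9237 / 2932.5 = 3.150

3.150 kW/(m^2*K)


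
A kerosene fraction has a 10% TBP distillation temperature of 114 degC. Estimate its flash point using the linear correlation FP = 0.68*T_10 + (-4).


FP = 0.68 * 114 + (-4) = 73.52

73.52 degC


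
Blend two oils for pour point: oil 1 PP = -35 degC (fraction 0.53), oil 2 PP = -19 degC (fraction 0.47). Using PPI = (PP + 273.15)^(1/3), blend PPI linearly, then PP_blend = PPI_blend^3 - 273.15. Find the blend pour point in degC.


PPI_1 = (-35 + 273.15)^(1/3) = 6.198456
PPI_2 = (-19 + 273.15)^(1/3) = 6.334272
PPI_blend = 0.53 * 6.198456 + 0.47 * 6.334272 = 6.26229
PP_blend = 6.26229^3 - 273.15 = 245.5837 - 273.15 = -27.57

-27.57 degC


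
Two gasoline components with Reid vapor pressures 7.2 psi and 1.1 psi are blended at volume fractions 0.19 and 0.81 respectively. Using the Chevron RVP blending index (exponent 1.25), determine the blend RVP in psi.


Chevron index: RVP_blend = (sum xi*RVPi^1.25)^(1/1.25)
RVP^1.25 terms: 0.19 * 7.2^1.25 + 0.81 * 1.1^1.25 = 3.15337
RVP_blend = 3.15337^(1/1.25) = 2.506

2.506 psi


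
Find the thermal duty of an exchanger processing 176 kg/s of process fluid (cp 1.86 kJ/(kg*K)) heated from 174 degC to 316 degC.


Q = m_dot * cp * delta_T
delta_T = 316 - 174 = 142 K
Q = 176 * 1.86 * 142
= 327.36 * 142
= 46485.12 kW

46485.12 kW


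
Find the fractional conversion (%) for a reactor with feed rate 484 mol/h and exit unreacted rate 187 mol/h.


X = (F_in - F_out) / F_in * 100
Moles reacted = 484 - 187 = 297
X = 297 / 484 * 100
= 0.6136 * 100
= 61.36 %

61.36 %


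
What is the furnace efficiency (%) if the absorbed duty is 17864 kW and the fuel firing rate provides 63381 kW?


Furnace efficiency = Q_absorbed / Q_fuel * 100
= 17864 / 63381 * 100 = 28.19

28.19 %


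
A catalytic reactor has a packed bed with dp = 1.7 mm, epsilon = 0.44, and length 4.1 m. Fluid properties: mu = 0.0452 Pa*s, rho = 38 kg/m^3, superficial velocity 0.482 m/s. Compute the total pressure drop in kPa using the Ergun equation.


dp = 1.7 mm = 0.0017 m
Viscous term = 150*0.0452*0.482*(1-0.44)^2 / (0.0017^2*0.44^3) = 4162910
Inertial term = 1.75*38*0.482^2*(1-0.44) / (0.0017*0.44^3) = 59744.3
dP/L = 4162910 + 59744.3 = 4222650 Pa/m
dP = 4222650 * 4.1 / 1000 = 17310 kPa

17310 kPa


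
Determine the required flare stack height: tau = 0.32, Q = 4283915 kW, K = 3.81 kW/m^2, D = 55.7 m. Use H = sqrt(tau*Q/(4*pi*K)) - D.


tau*Q/(4*pi*K) = 0.32 * 4283915 / (4 * pi * 3.81) = 28632.3
sqrt(28632.3) = 169.211
H = 169.211 - 55.7 = 113.5

113.5 m


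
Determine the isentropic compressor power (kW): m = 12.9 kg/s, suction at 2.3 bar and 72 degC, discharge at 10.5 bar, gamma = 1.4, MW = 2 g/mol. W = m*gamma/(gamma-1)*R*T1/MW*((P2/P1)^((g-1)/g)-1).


Isentropic work: W = m*(gamma/(gamma-1))*(R*T1/MW)*((P2/P1)^((gamma-1)/gamma) - 1)
T1 = 72 + 273.15 = 345.15 K
Pressure ratio = 10.5 / 2.3 = 4.56522
Exponent = (1.4 - 1)/1.4 = 0.285714
(P2/P1)^exp - 1 = 4.56522^0.285714 - 1 = 0.543183
W = 12.9 * 1.4 / 0.4 * 8.314 * 345.15 / 2 * 0.543183 = 35190

35190 kW


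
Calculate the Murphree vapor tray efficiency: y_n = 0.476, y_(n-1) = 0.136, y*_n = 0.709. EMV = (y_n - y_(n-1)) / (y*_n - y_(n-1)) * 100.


Murphree vapor efficiency: EMV = (y_n - y_(n-1)) / (y*_n - y_(n-1)) * 100
EMV = (0.476 - 0.136) / (0.709 - 0.136) * 100 = 0.34 / 0.573 * 100 = 59.34

59.34 %


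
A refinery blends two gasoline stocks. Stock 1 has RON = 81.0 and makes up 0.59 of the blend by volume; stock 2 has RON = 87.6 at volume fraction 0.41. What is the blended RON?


Linear blending: RON_blend = sum(vi * RONi)
Contribution 1: 0.59 * 81.0 = 47.79
Contribution 2: 0.41 * 87.6 = 35.916
RON_blend = 47.79 + 35.916 = 83.706

83.706


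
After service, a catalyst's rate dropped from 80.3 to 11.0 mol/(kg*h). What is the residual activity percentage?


Activity (%) = (rate_used / rate_fresh) * 100
rate_used = 11.0, rate_fresh = 80.3
= (11.0 / 80.3) * 100
= 0.1370 * 100 = 13.70

13.70 %


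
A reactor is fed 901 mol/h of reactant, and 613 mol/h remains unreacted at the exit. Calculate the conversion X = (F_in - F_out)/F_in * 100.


X = (F_in - F_out) / F_in * 100
Moles reacted = 901 - 613 = 288
X = 288 / 901 * 100
= 0.3196 * 100
= 31.96 %

31.96 %


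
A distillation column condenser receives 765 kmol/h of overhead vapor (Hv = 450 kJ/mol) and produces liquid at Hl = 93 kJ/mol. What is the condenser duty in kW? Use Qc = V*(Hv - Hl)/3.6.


Qc = 765 * (450 - 93) / 3.6 = 765 * 357 / 3.6 = 75860

75860 kW


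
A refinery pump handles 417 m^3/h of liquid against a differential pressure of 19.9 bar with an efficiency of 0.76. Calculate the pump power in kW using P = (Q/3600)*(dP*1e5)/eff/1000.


Q = 417 / 3600 = 0.115833 m^3/s
P = 0.115833 * (19.9 * 1e5) / 0.76 / 1000 = 303.3

303.3 kW


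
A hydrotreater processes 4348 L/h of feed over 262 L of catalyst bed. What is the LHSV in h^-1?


LHSV = volumetric feed rate / catalyst volume
= 4348 L/h / 262 L
= 16.60 h^-1

16.60 h^-1


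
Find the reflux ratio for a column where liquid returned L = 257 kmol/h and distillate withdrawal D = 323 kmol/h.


Reflux ratio definition: R = L / D (liquid returned / distillate withdrawn)
L = 257 kmol/h, D = 323 kmol/h
R = 257 / 323 = 0.7957

0.7957


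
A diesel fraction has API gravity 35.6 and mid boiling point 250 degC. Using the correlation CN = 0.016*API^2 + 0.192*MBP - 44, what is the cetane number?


CN = 0.016 * 35.6^2 + 0.192 * 250 - 44
CN = 20.27776 + 48 - 44 = 24.27776

24.27776


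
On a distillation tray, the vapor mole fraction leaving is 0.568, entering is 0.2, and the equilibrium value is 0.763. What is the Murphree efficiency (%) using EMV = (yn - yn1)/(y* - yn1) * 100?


Murphree vapor efficiency: EMV = (y_n - y_(n-1)) / (y*_n - y_(n-1)) * 100
EMV = (0.568 - 0.2) / (0.763 - 0.2) * 100 = 0.368 / 0.563 * 100 = 65.36

65.36 %


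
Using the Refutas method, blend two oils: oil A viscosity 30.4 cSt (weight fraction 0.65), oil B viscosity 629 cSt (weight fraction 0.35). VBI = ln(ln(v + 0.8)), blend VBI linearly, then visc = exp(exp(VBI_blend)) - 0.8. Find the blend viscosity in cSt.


Refutas method: VBN_i = 14.534*ln(ln(visc_i + 0.8)) + 10.975, blended linearly by mass fraction; since VBN is linear in VBI_i = ln(ln(visc_i + 0.8)) and the fractions sum to 1, blend VBI directly: visc = exp(exp(VBI_blend)) - 0.8
VBI_1 = ln(ln(30.4 + 0.8)) = 1.23559
VBI_2 = ln(ln(629 + 0.8)) = 1.86337
VBI_blend = 0.65 * 1.23559 + 0.35 * 1.86337 = 1.45531
visc_blend = exp(exp(1.45531)) - 0.8 = 71.86

71.86 cSt


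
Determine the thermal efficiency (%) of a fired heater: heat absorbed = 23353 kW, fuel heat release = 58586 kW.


Furnace efficiency = Q_absorbed / Q_fuel * 100
= 23353 / 58586 * 100 = 39.86

39.86 %


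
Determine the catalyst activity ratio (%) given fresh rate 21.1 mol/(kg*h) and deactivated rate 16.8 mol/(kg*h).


Activity (%) = (rate_used / rate_fresh) * 100
rate_used = 16.8, rate_fresh = 21.1
= (16.8 / 21.1) * 100
= 0.7962 * 100 = 79.62

79.62 %


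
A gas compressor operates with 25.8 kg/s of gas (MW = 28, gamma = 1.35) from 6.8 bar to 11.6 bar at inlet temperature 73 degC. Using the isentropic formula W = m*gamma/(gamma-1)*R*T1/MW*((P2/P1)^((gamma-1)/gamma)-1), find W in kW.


Isentropic work: W = m*(gamma/(gamma-1))*(R*T1/MW)*((P2/P1)^((gamma-1)/gamma) - 1)
T1 = 73 + 273.15 = 346.15 K
Pressure ratio = 11.6 / 6.8 = 1.70588
Exponent = (1.35 - 1)/1.35 = 0.259259
(P2/P1)^exp - 1 = 1.70588^0.259259 - 1 = 0.14851
W = 25.8 * 1.35 / 0.35 * 8.314 * 346.15 / 28 * 0.14851 = 1519

1519 kW


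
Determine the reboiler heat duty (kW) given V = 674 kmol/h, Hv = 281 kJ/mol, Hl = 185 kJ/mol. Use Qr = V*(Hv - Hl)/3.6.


Qr = 674 * (281 - 185) / 3.6 = 674 * 96 / 3.6 = 17970

17970 kW


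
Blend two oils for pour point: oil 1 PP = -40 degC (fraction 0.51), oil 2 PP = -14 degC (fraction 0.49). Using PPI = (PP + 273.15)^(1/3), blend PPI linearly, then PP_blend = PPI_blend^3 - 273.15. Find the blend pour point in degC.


PPI_1 = (-40 + 273.15)^(1/3) = 6.15477
PPI_2 = (-14 + 273.15)^(1/3) = 6.375541
PPI_blend = 0.51 * 6.15477 + 0.49 * 6.375541 = 6.262948
PP_blend = 6.262948^3 - 273.15 = 245.6611 - 273.15 = -27.49

-27.49 degC


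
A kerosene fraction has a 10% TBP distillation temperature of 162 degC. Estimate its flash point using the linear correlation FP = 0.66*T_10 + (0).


FP = 0.66 * 162 + (0) = 106.92

106.92 degC


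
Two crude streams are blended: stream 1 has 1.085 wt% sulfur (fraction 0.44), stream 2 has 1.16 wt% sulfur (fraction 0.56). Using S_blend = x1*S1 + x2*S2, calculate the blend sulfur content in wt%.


Linear sulfur blending: S_blend = x1*S1 + x2*S2
Contribution 1: 0.44 * 1.085 = 0.4774 wt%
Contribution 2: 0.56 * 1.16 = 0.6496 wt%
S_blend = 0.4774 + 0.6496 = 1.127

1.127 wt%


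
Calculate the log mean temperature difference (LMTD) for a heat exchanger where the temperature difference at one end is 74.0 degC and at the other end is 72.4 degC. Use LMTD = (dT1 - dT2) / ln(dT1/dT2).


LMTD = (dT1 - dT2) / ln(dT1/dT2)
= (74.0 - 72.4) / ln(74.0 / 72.4) = 1.6 / 0.0218588 = 73.20

73.20 degC


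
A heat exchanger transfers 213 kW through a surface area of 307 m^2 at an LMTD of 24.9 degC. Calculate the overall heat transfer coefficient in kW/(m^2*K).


From Q = U*A*LMTD, U = Q / (A * LMTD)
U = 213 / (307 * 24.9) = 213 / 7644.3 = 0.02786

0.02786 kW/(m^2*K)


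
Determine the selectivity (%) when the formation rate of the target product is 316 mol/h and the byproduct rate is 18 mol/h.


Selectivity = desired / (desired + undesired) * 100
Total products = 316 + 18 = 334 mol/h
S = 316 / 334 * 100
= 0.9461 * 100
= 94.61 %

94.61 %


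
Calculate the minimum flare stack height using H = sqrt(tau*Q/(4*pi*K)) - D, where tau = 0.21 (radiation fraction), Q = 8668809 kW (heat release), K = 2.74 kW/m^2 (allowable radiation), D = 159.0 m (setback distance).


tau*Q/(4*pi*K) = 0.21 * 8668809 / (4 * pi * 2.74) = 52871.1
sqrt(52871.1) = 229.937
H = 229.937 - 159.0 = 70.94

70.94 m


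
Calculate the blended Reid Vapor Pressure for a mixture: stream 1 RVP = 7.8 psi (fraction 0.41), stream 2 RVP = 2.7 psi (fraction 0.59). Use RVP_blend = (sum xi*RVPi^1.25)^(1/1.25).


Chevron index: RVP_blend = (sum xi*RVPi^1.25)^(1/1.25)
RVP^1.25 terms: 0.41 * 7.8^1.25 + 0.59 * 2.7^1.25 = 7.38644
RVP_blend = 7.38644^(1/1.25) = 4.952

4.952 psi


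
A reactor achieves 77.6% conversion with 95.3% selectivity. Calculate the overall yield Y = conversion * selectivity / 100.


Overall yield = conversion (%) * selectivity (%) / 100
Conversion = 77.6%, Selectivity = 95.3%
Y = 77.6 * 95.3 / 100
= 73.9528 %

73.9528 %


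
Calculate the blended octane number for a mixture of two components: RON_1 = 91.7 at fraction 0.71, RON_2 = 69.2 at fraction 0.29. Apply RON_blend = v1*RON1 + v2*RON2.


Linear blending: RON_blend = sum(vi * RONi)
Contribution 1: 0.71 * 91.7 = 65.107
Contribution 2: 0.29 * 69.2 = 20.068
RON_blend = 65.107 + 20.068 = 85.175

85.175


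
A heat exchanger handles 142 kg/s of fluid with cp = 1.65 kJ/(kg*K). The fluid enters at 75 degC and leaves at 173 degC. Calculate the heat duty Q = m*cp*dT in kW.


Q = m_dot * cp * delta_T
delta_T = 173 - 75 = 98 K
Q = 142 * 1.65 * 98
= 234.3 * 98
= 22961.4 kW

22961.4 kW


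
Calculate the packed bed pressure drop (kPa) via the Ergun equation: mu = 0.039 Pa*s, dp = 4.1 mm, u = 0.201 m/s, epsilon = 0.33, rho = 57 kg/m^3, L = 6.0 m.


dp = 4.1 mm = 0.0041 m
Viscous term = 150*0.039*0.201*(1-0.33)^2 / (0.0041^2*0.33^3) = 873760
Inertial term = 1.75*57*0.201^2*(1-0.33) / (0.0041*0.33^3) = 18325.4
dP/L = 873760 + 18325.4 = 892085 Pa/m
dP = 892085 * 6.0 / 1000 = 5353 kPa

5353 kPa


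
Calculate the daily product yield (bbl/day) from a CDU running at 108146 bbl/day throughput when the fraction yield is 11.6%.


Crude throughput = 108146 bbl/day
Fraction yield = 11.6%
yield = throughput * fraction / 100
yield = 108146 * 11.6 / 100 = 12544.936

12544.936 bbl/day


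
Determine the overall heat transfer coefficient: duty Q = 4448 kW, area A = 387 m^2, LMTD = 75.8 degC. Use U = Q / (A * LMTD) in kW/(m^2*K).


From Q = U*A*LMTD, U = Q / (A * LMTD)
U = 4448 / (387 * 75.8) = 4448 / 29334.6 = 0.1516

0.1516 kW/(m^2*K)


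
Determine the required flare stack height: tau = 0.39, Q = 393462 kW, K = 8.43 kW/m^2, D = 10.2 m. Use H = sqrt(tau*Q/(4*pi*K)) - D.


tau*Q/(4*pi*K) = 0.39 * 393462 / (4 * pi * 8.43) = 1448.54
sqrt(1448.54) = 38.0597
H = 38.0597 - 10.2 = 27.86

27.86 m


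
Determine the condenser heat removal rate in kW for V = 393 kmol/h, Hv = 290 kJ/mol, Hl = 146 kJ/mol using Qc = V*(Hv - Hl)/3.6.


Qc = 393 * (290 - 146) / 3.6 = 393 * 144 / 3.6 = 15720

15720 kW


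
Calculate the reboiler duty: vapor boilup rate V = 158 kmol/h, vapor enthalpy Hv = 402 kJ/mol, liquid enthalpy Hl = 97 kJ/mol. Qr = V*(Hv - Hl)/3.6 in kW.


Qr = 158 * (402 - 97) / 3.6 = 158 * 305 / 3.6 = 13390

13390 kW


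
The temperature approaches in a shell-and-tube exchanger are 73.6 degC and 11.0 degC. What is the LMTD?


LMTD = (dT1 - dT2) / ln(dT1/dT2)
= (73.6 - 11.0) / ln(73.6 / 11.0) = 62.6 / 1.90075 = 32.93

32.93 degC


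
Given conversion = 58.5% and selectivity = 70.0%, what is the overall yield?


Overall yield = conversion (%) * selectivity (%) / 100
Conversion = 58.5%, Selectivity = 70.0%
Y = 58.5 * 70.0 / 100
= 40.95 %

40.95 %


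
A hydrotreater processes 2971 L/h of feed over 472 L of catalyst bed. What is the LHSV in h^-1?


LHSV = volumetric feed rate / catalyst volume
= 2971 L/h / 472 L
= 6.294 h^-1

6.294 h^-1


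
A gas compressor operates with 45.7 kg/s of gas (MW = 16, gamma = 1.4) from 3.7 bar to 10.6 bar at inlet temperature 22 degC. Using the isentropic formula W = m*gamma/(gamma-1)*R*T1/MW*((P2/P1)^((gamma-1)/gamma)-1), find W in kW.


Isentropic work: W = m*(gamma/(gamma-1))*(R*T1/MW)*((P2/P1)^((gamma-1)/gamma) - 1)
T1 = 22 + 273.15 = 295.15 K
Pressure ratio = 10.6 / 3.7 = 2.86486
Exponent = (1.4 - 1)/1.4 = 0.285714
(P2/P1)^exp - 1 = 2.86486^0.285714 - 1 = 0.35083
W = 45.7 * 1.4 / 0.4 * 8.314 * 295.15 / 16 * 0.35083 = 8606

8606 kW


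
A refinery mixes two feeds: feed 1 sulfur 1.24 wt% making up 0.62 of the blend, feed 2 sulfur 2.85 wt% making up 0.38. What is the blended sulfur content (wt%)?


Linear sulfur blending: S_blend = x1*S1 + x2*S2
Contribution 1: 0.62 * 1.24 = 0.7688 wt%
Contribution 2: 0.38 * 2.85 = 1.083 wt%
S_blend = 0.7688 + 1.083 = 1.8518

1.8518 wt%


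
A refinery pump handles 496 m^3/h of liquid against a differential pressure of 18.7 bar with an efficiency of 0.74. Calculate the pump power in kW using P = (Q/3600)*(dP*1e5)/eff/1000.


Q = 496 / 3600 = 0.137778 m^3/s
P = 0.137778 * (18.7 * 1e5) / 0.74 / 1000 = 348.2

348.2 kW


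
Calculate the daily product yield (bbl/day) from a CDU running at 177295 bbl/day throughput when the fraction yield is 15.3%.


Crude throughput = 177295 bbl/day
Fraction yield = 15.3%
yield = throughput * fraction / 100
yield = 177295 * 15.3 / 100 = 27126.135

27126.135 bbl/day


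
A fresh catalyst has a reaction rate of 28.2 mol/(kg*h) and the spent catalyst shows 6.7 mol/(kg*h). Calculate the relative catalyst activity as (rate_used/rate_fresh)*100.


Activity (%) = (rate_used / rate_fresh) * 100
rate_used = 6.7, rate_fresh = 28.2
= (6.7 / 28.2) * 100
= 0.2376 * 100 = 23.76

23.76 %


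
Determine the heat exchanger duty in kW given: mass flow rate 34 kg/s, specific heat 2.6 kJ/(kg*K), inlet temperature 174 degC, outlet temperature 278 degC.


Q = m_dot * cp * delta_T
delta_T = 278 - 174 = 104 K
Q = 34 * 2.6 * 104
= 88.4 * 104
= 9193.6 kW

9193.6 kW
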